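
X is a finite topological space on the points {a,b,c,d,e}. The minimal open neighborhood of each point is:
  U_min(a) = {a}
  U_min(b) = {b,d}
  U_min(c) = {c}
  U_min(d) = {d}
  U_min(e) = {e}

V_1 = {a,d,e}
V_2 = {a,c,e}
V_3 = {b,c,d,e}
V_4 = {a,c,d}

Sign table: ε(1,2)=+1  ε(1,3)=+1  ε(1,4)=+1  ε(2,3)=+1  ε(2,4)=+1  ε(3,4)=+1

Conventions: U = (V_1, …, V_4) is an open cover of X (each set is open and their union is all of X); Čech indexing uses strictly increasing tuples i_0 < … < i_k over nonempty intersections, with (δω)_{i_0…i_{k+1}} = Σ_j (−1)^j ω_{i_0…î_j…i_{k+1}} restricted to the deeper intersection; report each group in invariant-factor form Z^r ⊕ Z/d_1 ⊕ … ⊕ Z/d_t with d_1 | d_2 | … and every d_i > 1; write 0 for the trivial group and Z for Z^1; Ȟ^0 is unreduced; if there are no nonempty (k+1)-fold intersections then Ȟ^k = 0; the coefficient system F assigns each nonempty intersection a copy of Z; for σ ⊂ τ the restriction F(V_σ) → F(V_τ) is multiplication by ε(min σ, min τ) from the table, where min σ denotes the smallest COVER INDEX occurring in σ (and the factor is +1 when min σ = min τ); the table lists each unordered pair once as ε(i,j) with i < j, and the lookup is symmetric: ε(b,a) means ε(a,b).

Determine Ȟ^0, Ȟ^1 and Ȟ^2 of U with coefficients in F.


Ȟ^0(U;F) ≅ Z, Ȟ^1(U;F) ≅ 0 and Ȟ^2(U;F) ≅ Z

nerve simplices:
  V12={a,e} V13={d,e} V14={a,d} V23={c,e} V24={a,c} V34={c,d}
  V123={e} V124={a} V134={d} V234={c}
C dims 4,6,4; δ0: rk 3, SNF 1^3; δ1: rk 3, SNF 1^3
degree 0: 4−3−0 = 1 → Ȟ^0 ≅ Z
degree 1: 6−3−3 = 0 → Ȟ^1 ≅ 0
degree 2: 4−0−3 = 1 → Ȟ^2 ≅ Z


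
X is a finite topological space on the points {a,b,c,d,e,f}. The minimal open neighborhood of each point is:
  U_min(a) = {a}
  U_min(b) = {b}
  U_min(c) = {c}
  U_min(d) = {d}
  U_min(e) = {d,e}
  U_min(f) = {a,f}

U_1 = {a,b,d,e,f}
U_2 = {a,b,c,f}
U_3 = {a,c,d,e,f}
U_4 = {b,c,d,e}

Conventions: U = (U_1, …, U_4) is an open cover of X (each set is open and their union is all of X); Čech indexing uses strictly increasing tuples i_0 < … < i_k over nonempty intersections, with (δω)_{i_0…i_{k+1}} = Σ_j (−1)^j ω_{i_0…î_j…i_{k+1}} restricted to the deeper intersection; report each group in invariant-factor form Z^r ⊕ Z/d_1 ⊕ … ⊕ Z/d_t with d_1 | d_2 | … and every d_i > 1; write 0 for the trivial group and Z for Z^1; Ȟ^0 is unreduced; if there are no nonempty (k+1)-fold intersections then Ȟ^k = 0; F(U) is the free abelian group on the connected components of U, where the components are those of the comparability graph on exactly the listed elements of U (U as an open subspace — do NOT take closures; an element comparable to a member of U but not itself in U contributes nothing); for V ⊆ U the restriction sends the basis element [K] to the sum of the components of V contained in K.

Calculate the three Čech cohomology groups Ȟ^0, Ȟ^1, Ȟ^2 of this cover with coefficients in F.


nonempty overlaps:
  U12={a,b,f} U13={a,d,e,f} U14={b,d,e} U23={a,c,f} U24={b,c} U34={c,d,e}
  U123={a,f} U124={b} U134={d,e} U234={c}
components per intersection:
  U1: {a,f} {b} {d,e}
  U2: {a,f} {b} {c}
  U3: {a,f} {c} {d,e}
  U4: {b} {c} {d,e}
  U12: {a,f} {b}
  U13: {a,f} {d,e}
  U14: {b} {d,e}
  U23: {a,f} {c}
  U24: {b} {c}
  U34: {c} {d,e}
  U123: {a,f}
  U124: {b}
  U134: {d,e}
  U234: {c}
C dims 12,12,4; δ0: rk 8, SNF 1^8; δ1: rk 4, SNF 1^4
degree 0: 12−8−0 = 4 → Ȟ^0 ≅ Z^4
degree 1: 12−4−8 = 0 → Ȟ^1 ≅ 0
degree 2: 4−0−4 = 0 → Ȟ^2 ≅ 0

Ȟ^0 = Z^4; Ȟ^1 = 0; Ȟ^2 = 0


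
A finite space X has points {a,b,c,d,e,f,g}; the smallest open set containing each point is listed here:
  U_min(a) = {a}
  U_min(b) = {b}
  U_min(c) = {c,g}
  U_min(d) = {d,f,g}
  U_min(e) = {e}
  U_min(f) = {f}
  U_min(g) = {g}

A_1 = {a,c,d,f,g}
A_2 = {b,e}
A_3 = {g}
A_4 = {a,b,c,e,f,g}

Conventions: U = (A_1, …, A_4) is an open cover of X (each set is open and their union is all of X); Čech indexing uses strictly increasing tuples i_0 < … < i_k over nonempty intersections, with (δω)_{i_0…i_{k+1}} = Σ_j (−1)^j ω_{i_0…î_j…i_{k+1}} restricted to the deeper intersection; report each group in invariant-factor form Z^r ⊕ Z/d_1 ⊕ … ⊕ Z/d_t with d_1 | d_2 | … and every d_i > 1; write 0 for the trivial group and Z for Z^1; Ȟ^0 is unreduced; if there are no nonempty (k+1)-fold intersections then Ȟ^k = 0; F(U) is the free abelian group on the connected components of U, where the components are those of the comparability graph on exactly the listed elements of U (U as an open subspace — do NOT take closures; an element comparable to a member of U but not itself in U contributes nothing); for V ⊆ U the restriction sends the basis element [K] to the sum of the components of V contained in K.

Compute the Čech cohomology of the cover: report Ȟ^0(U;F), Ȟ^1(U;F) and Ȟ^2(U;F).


intersection data:
  A13={g} A14={a,c,f,g} A24={b,e} A34={g}
  A134={g}
components per intersection:
  A1: {a} {c,d,f,g}
  A2: {b} {e}
  A3: {g}
  A4: {a} {b} {c,g} {e} {f}
  A13: {g}
  A14: {a} {c,g} {f}
  A24: {b} {e}
  A34: {g}
  A134: {g}
C dims 10,7,1; δ0: rk 6, SNF 1^6; δ1: rk 1, SNF 1^1
Ȟ^0 = (10 − 6) − 0 = 4, so Ȟ^0 ≅ Z^4
Ȟ^1 = (7 − 1) − 6 = 0, so Ȟ^1 ≅ 0
Ȟ^2 = (1 − 0) − 1 = 0, so Ȟ^2 ≅ 0

Ȟ^0(U;F) ≅ Z^4; Ȟ^1(U;F) ≅ 0; Ȟ^2(U;F) ≅ 0


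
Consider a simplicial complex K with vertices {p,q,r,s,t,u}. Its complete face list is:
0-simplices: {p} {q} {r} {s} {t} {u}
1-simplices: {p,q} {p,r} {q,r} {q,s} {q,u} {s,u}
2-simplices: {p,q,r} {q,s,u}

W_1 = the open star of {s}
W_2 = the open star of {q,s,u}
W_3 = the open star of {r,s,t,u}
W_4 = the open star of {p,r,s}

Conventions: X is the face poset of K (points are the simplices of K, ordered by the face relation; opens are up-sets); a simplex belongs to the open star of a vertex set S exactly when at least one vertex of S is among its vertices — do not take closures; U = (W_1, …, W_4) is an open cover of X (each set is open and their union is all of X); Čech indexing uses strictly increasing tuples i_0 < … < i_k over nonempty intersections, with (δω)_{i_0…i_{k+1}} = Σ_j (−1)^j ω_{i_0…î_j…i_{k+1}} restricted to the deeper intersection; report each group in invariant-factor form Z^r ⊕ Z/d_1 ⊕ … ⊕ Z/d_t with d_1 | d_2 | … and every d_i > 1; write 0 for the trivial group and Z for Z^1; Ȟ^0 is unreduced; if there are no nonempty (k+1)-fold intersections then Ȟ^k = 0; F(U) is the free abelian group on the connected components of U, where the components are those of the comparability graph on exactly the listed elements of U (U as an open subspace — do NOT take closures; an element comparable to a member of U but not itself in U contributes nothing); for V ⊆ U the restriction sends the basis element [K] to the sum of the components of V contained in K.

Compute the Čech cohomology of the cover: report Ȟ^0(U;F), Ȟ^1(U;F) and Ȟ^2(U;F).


Ȟ^0 ≅ Z^2; Ȟ^1 ≅ 0; Ȟ^2 ≅ 0

intersection data:
  W1={{s},{q,s},{s,u},{q,s,u}} W2={{q},{s},{u},{p,q},{q,r},{q,s},{q,u},{s,u},{p,q,r},{q,s,u}} W3={{r},{s},{t},{u},{p,r},{q,r},{q,s},{q,u},{s,u},{p,q,r},{q,s,u}} W4={{p},{r},{s},{p,q},{p,r},{q,r},{q,s},{s,u},{p,q,r},{q,s,u}}
  W12={{s},{q,s},{s,u},{q,s,u}} W13={{s},{q,s},{s,u},{q,s,u}} W14={{s},{q,s},{s,u},{q,s,u}} W23={{s},{u},{q,r},{q,s},{q,u},{s,u},{p,q,r},{q,s,u}} W24={{s},{p,q},{q,r},{q,s},{s,u},{p,q,r},{q,s,u}} W34={{r},{s},{p,r},{q,r},{q,s},{s,u},{p,q,r},{q,s,u}}
  W123={{s},{q,s},{s,u},{q,s,u}} W124={{s},{q,s},{s,u},{q,s,u}} W134={{s},{q,s},{s,u},{q,s,u}} W234={{s},{q,r},{q,s},{s,u},{p,q,r},{q,s,u}}
  W1234={{s},{q,s},{s,u},{q,s,u}}
components per intersection:
  W1: {{s},{q,s},{s,u},{q,s,u}}
  W2: {{q},{s},{u},{p,q},{q,r},{q,s},{q,u},{s,u},{p,q,r},{q,s,u}}
  W3: {{r},{p,r},{q,r},{p,q,r}} {{s},{u},{q,s},{q,u},{s,u},{q,s,u}} {{t}}
  W4: {{p},{r},{p,q},{p,r},{q,r},{p,q,r}} {{s},{q,s},{s,u},{q,s,u}}
  W12: {{s},{q,s},{s,u},{q,s,u}}
  W13: {{s},{q,s},{s,u},{q,s,u}}
  W14: {{s},{q,s},{s,u},{q,s,u}}
  W23: {{s},{u},{q,s},{q,u},{s,u},{q,s,u}} {{q,r},{p,q,r}}
  W24: {{s},{q,s},{s,u},{q,s,u}} {{p,q},{q,r},{p,q,r}}
  W34: {{r},{p,r},{q,r},{p,q,r}} {{s},{q,s},{s,u},{q,s,u}}
  W123: {{s},{q,s},{s,u},{q,s,u}}
  W124: {{s},{q,s},{s,u},{q,s,u}}
  W134: {{s},{q,s},{s,u},{q,s,u}}
  W234: {{s},{q,s},{s,u},{q,s,u}} {{q,r},{p,q,r}}
  W1234: {{s},{q,s},{s,u},{q,s,u}}
C dims 7,9,5,1; δ0: rk 5, SNF 1^5; δ1: rk 4, SNF 1^4; δ2: rk 1, SNF 1^1
Ȟ^0 = (7 − 5) − 0 = 2, so Ȟ^0 ≅ Z^2
Ȟ^1 = (9 − 4) − 5 = 0, so Ȟ^1 ≅ 0
Ȟ^2 = (5 − 1) − 4 = 0, so Ȟ^2 ≅ 0


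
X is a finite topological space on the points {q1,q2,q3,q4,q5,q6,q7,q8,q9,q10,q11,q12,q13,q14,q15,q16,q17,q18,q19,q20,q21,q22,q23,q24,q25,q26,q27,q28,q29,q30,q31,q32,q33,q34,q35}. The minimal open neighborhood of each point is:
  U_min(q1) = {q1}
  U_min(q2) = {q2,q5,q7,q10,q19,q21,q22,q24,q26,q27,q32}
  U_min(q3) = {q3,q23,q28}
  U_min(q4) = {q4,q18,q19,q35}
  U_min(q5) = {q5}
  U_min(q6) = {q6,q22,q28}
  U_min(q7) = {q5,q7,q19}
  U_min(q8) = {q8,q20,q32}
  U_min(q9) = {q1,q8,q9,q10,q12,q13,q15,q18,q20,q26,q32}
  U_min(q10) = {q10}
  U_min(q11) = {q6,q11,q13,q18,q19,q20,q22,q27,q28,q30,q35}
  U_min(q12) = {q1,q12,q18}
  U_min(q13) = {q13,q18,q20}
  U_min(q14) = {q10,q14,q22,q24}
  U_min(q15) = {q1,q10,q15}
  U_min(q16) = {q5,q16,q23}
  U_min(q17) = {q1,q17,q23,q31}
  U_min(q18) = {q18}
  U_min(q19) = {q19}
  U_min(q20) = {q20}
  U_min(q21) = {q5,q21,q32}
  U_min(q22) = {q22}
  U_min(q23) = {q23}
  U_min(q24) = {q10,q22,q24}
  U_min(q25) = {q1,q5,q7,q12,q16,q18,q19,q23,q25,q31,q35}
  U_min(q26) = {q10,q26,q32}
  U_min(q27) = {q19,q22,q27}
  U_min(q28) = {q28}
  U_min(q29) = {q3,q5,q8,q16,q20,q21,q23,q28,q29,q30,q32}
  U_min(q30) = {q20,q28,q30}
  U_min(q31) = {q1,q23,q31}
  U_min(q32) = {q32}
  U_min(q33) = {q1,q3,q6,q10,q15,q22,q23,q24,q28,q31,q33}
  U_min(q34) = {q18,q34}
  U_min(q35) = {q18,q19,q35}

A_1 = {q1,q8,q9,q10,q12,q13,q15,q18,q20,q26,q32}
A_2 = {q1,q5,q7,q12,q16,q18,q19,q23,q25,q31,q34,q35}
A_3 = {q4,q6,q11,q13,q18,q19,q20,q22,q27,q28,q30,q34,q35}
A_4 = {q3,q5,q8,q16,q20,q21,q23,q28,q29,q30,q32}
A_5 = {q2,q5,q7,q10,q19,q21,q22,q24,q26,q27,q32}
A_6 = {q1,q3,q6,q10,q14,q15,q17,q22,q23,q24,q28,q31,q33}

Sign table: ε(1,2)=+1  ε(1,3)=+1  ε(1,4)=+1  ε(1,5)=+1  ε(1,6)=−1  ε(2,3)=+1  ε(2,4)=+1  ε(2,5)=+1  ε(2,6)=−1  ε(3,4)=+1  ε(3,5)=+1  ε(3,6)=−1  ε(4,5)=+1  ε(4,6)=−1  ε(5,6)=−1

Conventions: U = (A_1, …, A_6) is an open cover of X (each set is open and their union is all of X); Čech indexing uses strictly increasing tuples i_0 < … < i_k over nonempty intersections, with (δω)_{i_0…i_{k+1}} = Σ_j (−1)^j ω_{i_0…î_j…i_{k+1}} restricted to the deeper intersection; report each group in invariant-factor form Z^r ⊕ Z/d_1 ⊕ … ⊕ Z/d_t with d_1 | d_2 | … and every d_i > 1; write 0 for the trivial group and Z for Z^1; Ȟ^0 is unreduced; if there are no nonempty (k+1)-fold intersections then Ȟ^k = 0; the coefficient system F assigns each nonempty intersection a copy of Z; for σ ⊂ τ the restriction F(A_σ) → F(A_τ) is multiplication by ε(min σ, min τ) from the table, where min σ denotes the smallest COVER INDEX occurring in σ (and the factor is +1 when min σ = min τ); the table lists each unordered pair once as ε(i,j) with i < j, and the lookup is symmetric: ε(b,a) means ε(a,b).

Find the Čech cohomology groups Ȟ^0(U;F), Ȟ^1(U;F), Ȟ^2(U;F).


nerve simplices:
  A12={q1,q12,q18} A13={q13,q18,q20} A14={q8,q20,q32} A15={q10,q26,q32} A16={q1,q10,q15} A23={q18,q19,q34,q35} A24={q5,q16,q23} A25={q5,q7,q19} A26={q1,q23,q31} A34={q20,q28,q30} A35={q19,q22,q27} A36={q6,q22,q28} A45={q5,q21,q32} A46={q3,q23,q28} A56={q10,q22,q24}
  A123={q18} A126={q1} A134={q20} A145={q32} A156={q10} A235={q19} A245={q5} A246={q23} A346={q28} A356={q22}
C dims 6,15,10; δ0: rk 5, SNF 1^5; δ1: rk 10, SNF 1^9·2
degree 0: 6−5−0 = 1 → Ȟ^0 ≅ Z
degree 1: 15−10−5 = 0 → Ȟ^1 ≅ 0
degree 2: 10−0−10 = 0 plus torsion [2] → Ȟ^2 ≅ Z/2

Ȟ^0 = Z; Ȟ^1 = 0; Ȟ^2 = Z/2


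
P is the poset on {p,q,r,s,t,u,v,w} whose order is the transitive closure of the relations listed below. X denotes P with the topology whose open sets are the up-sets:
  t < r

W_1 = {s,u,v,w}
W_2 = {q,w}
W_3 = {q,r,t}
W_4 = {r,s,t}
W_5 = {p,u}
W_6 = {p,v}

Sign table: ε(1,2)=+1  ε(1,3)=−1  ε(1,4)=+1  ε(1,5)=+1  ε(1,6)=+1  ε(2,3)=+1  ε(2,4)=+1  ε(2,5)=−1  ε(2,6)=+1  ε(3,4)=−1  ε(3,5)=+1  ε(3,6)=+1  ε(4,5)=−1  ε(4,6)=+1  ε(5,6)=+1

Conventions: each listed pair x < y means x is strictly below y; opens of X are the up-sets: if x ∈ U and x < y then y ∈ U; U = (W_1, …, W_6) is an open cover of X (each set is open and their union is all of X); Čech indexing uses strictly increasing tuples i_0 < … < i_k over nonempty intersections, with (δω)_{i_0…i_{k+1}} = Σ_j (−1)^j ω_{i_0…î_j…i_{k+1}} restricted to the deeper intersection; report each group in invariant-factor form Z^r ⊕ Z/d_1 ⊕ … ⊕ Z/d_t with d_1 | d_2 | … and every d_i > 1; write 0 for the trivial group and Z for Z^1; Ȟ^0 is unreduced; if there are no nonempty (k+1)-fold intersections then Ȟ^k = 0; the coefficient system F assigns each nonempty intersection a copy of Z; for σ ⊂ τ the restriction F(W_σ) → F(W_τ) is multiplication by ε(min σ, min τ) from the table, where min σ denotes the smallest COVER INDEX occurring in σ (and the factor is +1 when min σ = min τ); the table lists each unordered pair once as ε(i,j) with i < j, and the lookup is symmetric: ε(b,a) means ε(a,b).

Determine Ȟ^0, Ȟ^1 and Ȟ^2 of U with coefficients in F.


Ȟ^0 ≅ 0, Ȟ^1 ≅ Z ⊕ Z/2 and Ȟ^2 ≅ 0

nerve of the cover:
  W12={w} W14={s} W15={u} W16={v} W23={q} W34={r,t} W56={p}
C dims 6,7; δ0: rk 6, SNF 1^5·2
Ȟ^0 = (6 − 6) − 0 = 0, so Ȟ^0 ≅ 0
Ȟ^1 = (7 − 0) − 6 = 1 plus torsion [2], so Ȟ^1 ≅ Z ⊕ Z/2
Ȟ^2 = (0 − 0) − 0 = 0, so Ȟ^2 ≅ 0


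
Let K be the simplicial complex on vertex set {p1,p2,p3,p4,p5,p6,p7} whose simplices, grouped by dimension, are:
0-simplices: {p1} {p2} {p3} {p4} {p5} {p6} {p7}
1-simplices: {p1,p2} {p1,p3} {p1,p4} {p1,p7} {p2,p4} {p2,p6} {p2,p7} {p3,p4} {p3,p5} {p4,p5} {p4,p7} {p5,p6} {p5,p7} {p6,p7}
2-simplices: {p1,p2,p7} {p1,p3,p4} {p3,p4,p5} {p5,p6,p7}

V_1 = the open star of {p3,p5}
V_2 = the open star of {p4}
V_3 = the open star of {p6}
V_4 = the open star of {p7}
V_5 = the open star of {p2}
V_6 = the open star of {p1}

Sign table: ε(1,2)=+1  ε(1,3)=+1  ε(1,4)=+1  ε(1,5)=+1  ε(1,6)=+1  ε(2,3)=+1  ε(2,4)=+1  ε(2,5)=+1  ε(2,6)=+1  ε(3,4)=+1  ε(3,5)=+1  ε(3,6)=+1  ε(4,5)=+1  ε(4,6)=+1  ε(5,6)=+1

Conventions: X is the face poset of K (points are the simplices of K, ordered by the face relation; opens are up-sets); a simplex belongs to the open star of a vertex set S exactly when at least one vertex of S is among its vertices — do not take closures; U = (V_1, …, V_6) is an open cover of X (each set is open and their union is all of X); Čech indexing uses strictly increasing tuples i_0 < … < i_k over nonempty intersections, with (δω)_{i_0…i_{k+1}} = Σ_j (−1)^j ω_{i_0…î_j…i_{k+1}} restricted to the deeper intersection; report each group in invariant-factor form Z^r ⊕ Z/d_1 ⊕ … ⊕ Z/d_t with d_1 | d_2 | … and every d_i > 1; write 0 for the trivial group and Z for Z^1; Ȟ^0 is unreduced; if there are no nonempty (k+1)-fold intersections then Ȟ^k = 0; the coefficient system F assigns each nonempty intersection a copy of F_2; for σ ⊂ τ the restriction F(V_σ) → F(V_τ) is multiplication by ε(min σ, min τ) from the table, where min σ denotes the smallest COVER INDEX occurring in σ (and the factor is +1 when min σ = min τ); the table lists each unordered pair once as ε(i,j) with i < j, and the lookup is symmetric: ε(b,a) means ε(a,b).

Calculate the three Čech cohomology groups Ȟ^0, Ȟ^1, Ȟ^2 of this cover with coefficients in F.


nerve simplices:
  V1={{p3},{p5},{p1,p3},{p3,p4},{p3,p5},{p4,p5},{p5,p6},{p5,p7},{p1,p3,p4},{p3,p4,p5},{p5,p6,p7}} V2={{p4},{p1,p4},{p2,p4},{p3,p4},{p4,p5},{p4,p7},{p1,p3,p4},{p3,p4,p5}} V3={{p6},{p2,p6},{p5,p6},{p6,p7},{p5,p6,p7}} V4={{p7},{p1,p7},{p2,p7},{p4,p7},{p5,p7},{p6,p7},{p1,p2,p7},{p5,p6,p7}} V5={{p2},{p1,p2},{p2,p4},{p2,p6},{p2,p7},{p1,p2,p7}} V6={{p1},{p1,p2},{p1,p3},{p1,p4},{p1,p7},{p1,p2,p7},{p1,p3,p4}}
  V12={{p3,p4},{p4,p5},{p1,p3,p4},{p3,p4,p5}} V13={{p5,p6},{p5,p6,p7}} V14={{p5,p7},{p5,p6,p7}} V16={{p1,p3},{p1,p3,p4}} V24={{p4,p7}} V25={{p2,p4}} V26={{p1,p4},{p1,p3,p4}} V34={{p6,p7},{p5,p6,p7}} V35={{p2,p6}} V45={{p2,p7},{p1,p2,p7}} V46={{p1,p7},{p1,p2,p7}} V56={{p1,p2},{p1,p2,p7}}
  V126={{p1,p3,p4}} V134={{p5,p6,p7}} V456={{p1,p2,p7}}
C dims 6,12,3; δ0: rk_F2 5; δ1: rk_F2 3
degree 0: 6−5−0 = 1 → Ȟ^0 ≅ Z/2
degree 1: 12−3−5 = 4 → Ȟ^1 ≅ Z/2 ⊕ Z/2 ⊕ Z/2 ⊕ Z/2
degree 2: 3−0−3 = 0 → Ȟ^2 ≅ 0

Ȟ^0 = Z/2,  Ȟ^1 = Z/2 ⊕ Z/2 ⊕ Z/2 ⊕ Z/2,  Ȟ^2 = 0


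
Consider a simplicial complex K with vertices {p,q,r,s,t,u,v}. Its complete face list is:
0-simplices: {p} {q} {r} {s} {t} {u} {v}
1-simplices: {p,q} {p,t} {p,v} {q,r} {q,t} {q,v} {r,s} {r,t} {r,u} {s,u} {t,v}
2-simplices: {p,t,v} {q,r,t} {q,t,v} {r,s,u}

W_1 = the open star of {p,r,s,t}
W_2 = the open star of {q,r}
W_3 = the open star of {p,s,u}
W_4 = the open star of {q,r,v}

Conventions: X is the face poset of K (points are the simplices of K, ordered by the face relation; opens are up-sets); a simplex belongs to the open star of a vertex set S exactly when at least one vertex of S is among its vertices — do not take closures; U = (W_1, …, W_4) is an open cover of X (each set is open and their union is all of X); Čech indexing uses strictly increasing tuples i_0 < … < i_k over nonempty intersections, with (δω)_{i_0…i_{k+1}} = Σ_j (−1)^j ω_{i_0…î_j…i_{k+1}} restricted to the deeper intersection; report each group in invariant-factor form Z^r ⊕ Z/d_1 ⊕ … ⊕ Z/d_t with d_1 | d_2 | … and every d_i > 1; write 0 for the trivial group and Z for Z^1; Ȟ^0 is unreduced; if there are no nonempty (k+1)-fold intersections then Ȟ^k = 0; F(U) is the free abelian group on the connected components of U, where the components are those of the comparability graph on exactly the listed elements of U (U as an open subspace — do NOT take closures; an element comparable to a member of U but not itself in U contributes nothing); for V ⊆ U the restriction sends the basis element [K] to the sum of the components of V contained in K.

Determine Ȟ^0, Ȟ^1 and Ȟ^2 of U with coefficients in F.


Ȟ^0 ≅ Z; Ȟ^1 ≅ Z; Ȟ^2 ≅ 0

nerve simplices:
  W1={{p},{r},{s},{t},{p,q},{p,t},{p,v},{q,r},{q,t},{r,s},{r,t},{r,u},{s,u},{t,v},{p,t,v},{q,r,t},{q,t,v},{r,s,u}} W2={{q},{r},{p,q},{q,r},{q,t},{q,v},{r,s},{r,t},{r,u},{q,r,t},{q,t,v},{r,s,u}} W3={{p},{s},{u},{p,q},{p,t},{p,v},{r,s},{r,u},{s,u},{p,t,v},{r,s,u}} W4={{q},{r},{v},{p,q},{p,v},{q,r},{q,t},{q,v},{r,s},{r,t},{r,u},{t,v},{p,t,v},{q,r,t},{q,t,v},{r,s,u}}
  W12={{r},{p,q},{q,r},{q,t},{r,s},{r,t},{r,u},{q,r,t},{q,t,v},{r,s,u}} W13={{p},{s},{p,q},{p,t},{p,v},{r,s},{r,u},{s,u},{p,t,v},{r,s,u}} W14={{r},{p,q},{p,v},{q,r},{q,t},{r,s},{r,t},{r,u},{t,v},{p,t,v},{q,r,t},{q,t,v},{r,s,u}} W23={{p,q},{r,s},{r,u},{r,s,u}} W24={{q},{r},{p,q},{q,r},{q,t},{q,v},{r,s},{r,t},{r,u},{q,r,t},{q,t,v},{r,s,u}} W34={{p,q},{p,v},{r,s},{r,u},{p,t,v},{r,s,u}}
  W123={{p,q},{r,s},{r,u},{r,s,u}} W124={{r},{p,q},{q,r},{q,t},{r,s},{r,t},{r,u},{q,r,t},{q,t,v},{r,s,u}} W134={{p,q},{p,v},{r,s},{r,u},{p,t,v},{r,s,u}} W234={{p,q},{r,s},{r,u},{r,s,u}}
  W1234={{p,q},{r,s},{r,u},{r,s,u}}
components per intersection:
  W1: {{p},{r},{s},{t},{p,q},{p,t},{p,v},{q,r},{q,t},{r,s},{r,t},{r,u},{s,u},{t,v},{p,t,v},{q,r,t},{q,t,v},{r,s,u}}
  W2: {{q},{r},{p,q},{q,r},{q,t},{q,v},{r,s},{r,t},{r,u},{q,r,t},{q,t,v},{r,s,u}}
  W3: {{p},{p,q},{p,t},{p,v},{p,t,v}} {{s},{u},{r,s},{r,u},{s,u},{r,s,u}}
  W4: {{q},{r},{v},{p,q},{p,v},{q,r},{q,t},{q,v},{r,s},{r,t},{r,u},{t,v},{p,t,v},{q,r,t},{q,t,v},{r,s,u}}
  W12: {{r},{q,r},{q,t},{r,s},{r,t},{r,u},{q,r,t},{q,t,v},{r,s,u}} {{p,q}}
  W13: {{p},{p,q},{p,t},{p,v},{p,t,v}} {{s},{r,s},{r,u},{s,u},{r,s,u}}
  W14: {{r},{p,v},{q,r},{q,t},{r,s},{r,t},{r,u},{t,v},{p,t,v},{q,r,t},{q,t,v},{r,s,u}} {{p,q}}
  W23: {{p,q}} {{r,s},{r,u},{r,s,u}}
  W24: {{q},{r},{p,q},{q,r},{q,t},{q,v},{r,s},{r,t},{r,u},{q,r,t},{q,t,v},{r,s,u}}
  W34: {{p,q}} {{p,v},{p,t,v}} {{r,s},{r,u},{r,s,u}}
  W123: {{p,q}} {{r,s},{r,u},{r,s,u}}
  W124: {{r},{q,r},{q,t},{r,s},{r,t},{r,u},{q,r,t},{q,t,v},{r,s,u}} {{p,q}}
  W134: {{p,q}} {{p,v},{p,t,v}} {{r,s},{r,u},{r,s,u}}
  W234: {{p,q}} {{r,s},{r,u},{r,s,u}}
  W1234: {{p,q}} {{r,s},{r,u},{r,s,u}}
C dims 5,12,9,2; δ0: rk 4, SNF 1^4; δ1: rk 7, SNF 1^7; δ2: rk 2, SNF 1^2
degree 0: 5−4−0 = 1 → Ȟ^0 ≅ Z
degree 1: 12−7−4 = 1 → Ȟ^1 ≅ Z
degree 2: 9−2−7 = 0 → Ȟ^2 ≅ 0


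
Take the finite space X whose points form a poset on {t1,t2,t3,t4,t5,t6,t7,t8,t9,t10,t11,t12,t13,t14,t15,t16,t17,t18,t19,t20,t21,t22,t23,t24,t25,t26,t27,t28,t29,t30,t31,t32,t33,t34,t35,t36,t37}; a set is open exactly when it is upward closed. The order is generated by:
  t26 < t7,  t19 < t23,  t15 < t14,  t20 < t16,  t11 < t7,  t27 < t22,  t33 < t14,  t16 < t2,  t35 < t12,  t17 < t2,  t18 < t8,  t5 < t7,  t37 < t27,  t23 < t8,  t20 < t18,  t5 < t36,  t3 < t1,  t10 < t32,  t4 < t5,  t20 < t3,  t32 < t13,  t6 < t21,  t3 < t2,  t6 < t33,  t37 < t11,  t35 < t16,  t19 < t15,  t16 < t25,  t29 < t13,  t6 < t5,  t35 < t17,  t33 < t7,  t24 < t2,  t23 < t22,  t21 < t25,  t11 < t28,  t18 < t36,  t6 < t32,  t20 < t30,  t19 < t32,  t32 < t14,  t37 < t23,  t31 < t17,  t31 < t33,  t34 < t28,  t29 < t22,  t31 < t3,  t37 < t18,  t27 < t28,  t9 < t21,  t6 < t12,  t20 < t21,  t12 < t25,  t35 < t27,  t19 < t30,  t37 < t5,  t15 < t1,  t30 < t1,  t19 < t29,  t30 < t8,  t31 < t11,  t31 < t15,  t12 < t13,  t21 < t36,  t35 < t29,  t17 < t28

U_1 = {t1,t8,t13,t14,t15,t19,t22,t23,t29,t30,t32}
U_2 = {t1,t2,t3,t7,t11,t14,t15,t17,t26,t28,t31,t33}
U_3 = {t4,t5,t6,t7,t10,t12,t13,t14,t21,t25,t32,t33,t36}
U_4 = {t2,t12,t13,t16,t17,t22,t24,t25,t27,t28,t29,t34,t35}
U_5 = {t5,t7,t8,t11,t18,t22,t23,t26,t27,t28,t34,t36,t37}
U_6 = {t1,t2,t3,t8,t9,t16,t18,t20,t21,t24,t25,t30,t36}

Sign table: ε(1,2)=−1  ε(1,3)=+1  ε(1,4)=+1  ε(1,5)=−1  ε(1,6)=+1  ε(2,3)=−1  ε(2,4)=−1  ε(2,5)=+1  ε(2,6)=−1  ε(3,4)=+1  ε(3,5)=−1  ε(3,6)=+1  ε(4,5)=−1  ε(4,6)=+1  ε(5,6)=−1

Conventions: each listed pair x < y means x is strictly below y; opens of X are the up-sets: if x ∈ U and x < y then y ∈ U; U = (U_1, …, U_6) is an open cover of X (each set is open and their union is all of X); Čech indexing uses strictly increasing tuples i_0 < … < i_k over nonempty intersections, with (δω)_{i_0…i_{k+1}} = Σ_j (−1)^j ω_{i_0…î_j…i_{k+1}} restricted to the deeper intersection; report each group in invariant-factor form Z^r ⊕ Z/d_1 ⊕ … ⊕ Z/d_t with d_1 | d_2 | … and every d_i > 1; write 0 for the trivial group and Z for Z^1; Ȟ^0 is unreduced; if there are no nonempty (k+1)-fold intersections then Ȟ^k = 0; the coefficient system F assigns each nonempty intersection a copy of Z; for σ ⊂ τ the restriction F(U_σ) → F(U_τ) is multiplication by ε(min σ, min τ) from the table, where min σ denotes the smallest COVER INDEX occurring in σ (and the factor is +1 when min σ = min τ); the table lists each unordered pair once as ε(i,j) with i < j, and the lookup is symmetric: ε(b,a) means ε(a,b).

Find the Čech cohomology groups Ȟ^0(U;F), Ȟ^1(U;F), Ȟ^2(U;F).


Ȟ^0 ≅ Z, Ȟ^1 ≅ 0 and Ȟ^2 ≅ Z/2

nerve of the cover:
  U12={t1,t14,t15} U13={t13,t14,t32} U14={t13,t22,t29} U15={t8,t22,t23} U16={t1,t8,t30} U23={t7,t14,t33} U24={t2,t17,t28} U25={t7,t11,t26,t28} U26={t1,t2,t3} U34={t12,t13,t25} U35={t5,t7,t36} U36={t21,t25,t36} U45={t22,t27,t28,t34} U46={t2,t16,t24,t25} U56={t8,t18,t36}
  U123={t14} U126={t1} U134={t13} U145={t22} U156={t8} U235={t7} U245={t28} U246={t2} U346={t25} U356={t36}
C dims 6,15,10; δ0: rk 5, SNF 1^5; δ1: rk 10, SNF 1^9·2
Ȟ^0 = (6 − 5) − 0 = 1, so Ȟ^0 ≅ Z
Ȟ^1 = (15 − 10) − 5 = 0, so Ȟ^1 ≅ 0
Ȟ^2 = (10 − 0) − 10 = 0 plus torsion [2], so Ȟ^2 ≅ Z/2


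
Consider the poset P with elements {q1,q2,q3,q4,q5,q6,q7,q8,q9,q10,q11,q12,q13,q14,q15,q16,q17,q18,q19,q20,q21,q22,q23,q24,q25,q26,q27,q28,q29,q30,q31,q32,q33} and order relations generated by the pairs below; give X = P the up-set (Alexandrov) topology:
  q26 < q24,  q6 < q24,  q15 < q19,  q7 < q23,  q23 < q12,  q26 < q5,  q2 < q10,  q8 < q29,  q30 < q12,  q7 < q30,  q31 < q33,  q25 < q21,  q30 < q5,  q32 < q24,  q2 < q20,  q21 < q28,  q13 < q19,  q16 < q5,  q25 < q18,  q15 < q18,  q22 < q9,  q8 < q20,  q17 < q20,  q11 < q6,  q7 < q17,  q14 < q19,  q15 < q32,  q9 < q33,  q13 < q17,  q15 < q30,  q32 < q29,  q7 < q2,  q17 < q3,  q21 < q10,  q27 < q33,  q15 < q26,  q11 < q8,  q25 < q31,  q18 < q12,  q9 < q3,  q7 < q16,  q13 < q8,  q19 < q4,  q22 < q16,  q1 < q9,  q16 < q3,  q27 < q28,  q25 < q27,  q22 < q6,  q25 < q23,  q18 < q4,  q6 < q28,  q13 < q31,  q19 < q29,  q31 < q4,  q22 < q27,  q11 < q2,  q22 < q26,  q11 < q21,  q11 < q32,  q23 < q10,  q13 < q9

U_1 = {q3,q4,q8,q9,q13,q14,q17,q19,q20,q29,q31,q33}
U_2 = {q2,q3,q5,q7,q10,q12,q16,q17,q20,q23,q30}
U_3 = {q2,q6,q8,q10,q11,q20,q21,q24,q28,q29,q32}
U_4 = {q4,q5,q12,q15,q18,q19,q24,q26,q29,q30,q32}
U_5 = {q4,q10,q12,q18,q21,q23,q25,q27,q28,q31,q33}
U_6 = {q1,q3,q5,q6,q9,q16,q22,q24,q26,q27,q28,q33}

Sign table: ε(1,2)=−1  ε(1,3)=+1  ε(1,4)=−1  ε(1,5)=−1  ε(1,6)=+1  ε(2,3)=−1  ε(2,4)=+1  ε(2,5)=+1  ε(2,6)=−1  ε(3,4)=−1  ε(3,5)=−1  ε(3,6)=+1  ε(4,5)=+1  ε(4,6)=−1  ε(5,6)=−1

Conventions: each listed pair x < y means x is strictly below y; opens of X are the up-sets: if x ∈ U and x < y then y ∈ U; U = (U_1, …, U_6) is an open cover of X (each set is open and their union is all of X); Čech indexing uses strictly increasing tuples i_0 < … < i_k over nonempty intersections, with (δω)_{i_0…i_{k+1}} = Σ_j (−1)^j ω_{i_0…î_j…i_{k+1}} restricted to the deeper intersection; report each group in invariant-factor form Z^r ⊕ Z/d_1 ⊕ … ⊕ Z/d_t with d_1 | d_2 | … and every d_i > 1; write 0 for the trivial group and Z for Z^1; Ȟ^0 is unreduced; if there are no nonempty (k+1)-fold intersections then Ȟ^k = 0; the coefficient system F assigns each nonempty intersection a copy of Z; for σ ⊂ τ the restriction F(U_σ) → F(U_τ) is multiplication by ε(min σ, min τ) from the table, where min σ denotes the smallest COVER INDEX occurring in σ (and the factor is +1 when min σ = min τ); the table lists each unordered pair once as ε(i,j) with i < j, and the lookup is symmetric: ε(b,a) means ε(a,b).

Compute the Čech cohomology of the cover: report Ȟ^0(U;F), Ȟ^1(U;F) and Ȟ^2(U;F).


intersection data:
  U12={q3,q17,q20} U13={q8,q20,q29} U14={q4,q19,q29} U15={q4,q31,q33} U16={q3,q9,q33} U23={q2,q10,q20} U24={q5,q12,q30} U25={q10,q12,q23} U26={q3,q5,q16} U34={q24,q29,q32} U35={q10,q21,q28} U36={q6,q24,q28} U45={q4,q12,q18} U46={q5,q24,q26} U56={q27,q28,q33}
  U123={q20} U126={q3} U134={q29} U145={q4} U156={q33} U235={q10} U245={q12} U246={q5} U346={q24} U356={q28}
C dims 6,15,10; δ0: rk 5, SNF 1^5; δ1: rk 10, SNF 1^9·2
Ȟ^0 = (6 − 5) − 0 = 1, so Ȟ^0 ≅ Z
Ȟ^1 = (15 − 10) − 5 = 0, so Ȟ^1 ≅ 0
Ȟ^2 = (10 − 0) − 10 = 0 plus torsion [2], so Ȟ^2 ≅ Z/2

Ȟ^0(U;F) ≅ Z; Ȟ^1(U;F) ≅ 0; Ȟ^2(U;F) ≅ Z/2


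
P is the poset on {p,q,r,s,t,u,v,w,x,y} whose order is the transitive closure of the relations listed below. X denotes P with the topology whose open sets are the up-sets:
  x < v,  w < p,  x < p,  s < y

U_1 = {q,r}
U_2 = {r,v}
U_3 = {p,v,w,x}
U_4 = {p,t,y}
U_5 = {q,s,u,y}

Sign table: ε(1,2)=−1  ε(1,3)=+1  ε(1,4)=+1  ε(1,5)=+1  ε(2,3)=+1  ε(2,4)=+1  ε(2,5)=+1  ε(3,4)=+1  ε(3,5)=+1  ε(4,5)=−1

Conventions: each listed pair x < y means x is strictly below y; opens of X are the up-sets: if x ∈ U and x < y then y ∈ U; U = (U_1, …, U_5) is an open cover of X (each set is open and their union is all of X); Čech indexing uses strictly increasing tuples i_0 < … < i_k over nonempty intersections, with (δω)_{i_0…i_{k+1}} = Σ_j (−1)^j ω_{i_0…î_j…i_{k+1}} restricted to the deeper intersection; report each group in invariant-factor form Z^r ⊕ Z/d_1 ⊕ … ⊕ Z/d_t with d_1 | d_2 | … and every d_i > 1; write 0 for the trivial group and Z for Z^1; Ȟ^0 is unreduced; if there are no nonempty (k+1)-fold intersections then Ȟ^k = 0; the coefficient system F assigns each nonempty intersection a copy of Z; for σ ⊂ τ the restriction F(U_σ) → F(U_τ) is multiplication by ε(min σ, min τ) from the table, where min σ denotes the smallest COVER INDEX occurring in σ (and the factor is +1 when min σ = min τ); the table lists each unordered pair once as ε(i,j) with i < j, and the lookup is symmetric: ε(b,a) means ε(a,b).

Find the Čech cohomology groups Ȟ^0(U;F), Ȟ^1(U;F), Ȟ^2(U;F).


cover nerve:
  U12={r} U15={q} U23={v} U34={p} U45={y}
C dims 5,5; δ0: rk 4, SNF 1^4
Ȟ^0: (5−4)−0=1 ⇒ Z
Ȟ^1: (5−0)−4=1 ⇒ Z
Ȟ^2: (0−0)−0=0 ⇒ 0

Ȟ^0 = Z,  Ȟ^1 = Z,  Ȟ^2 = 0


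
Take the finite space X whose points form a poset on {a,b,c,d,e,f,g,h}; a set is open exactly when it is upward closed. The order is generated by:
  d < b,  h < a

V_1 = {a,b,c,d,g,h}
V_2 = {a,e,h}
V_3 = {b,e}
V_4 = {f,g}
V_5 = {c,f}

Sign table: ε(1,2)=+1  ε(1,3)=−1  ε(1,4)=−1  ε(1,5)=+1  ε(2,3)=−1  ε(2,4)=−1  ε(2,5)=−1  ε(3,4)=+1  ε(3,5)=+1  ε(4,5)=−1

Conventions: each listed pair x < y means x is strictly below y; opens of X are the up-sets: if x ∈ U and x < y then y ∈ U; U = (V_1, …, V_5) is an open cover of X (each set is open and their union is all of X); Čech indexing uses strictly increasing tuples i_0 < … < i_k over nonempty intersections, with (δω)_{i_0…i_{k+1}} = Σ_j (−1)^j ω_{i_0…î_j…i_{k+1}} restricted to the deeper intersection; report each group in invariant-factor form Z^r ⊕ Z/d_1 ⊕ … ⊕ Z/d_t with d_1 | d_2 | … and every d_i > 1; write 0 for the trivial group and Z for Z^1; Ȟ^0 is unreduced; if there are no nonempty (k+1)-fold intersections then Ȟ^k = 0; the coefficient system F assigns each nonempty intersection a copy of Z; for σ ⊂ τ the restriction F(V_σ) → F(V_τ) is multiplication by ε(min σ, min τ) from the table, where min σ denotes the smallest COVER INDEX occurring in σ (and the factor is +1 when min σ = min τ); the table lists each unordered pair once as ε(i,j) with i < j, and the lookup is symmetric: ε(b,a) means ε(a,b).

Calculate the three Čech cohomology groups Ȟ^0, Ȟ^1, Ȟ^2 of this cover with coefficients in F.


nonempty intersections:
  V12={a,h} V13={b} V14={g} V15={c} V23={e} V45={f}
C dims 5,6; δ0: rk 4, SNF 1^4
Ȟ^0: (5−4)−0=1 ⇒ Z
Ȟ^1: (6−0)−4=2 ⇒ Z^2
Ȟ^2: (0−0)−0=0 ⇒ 0

Ȟ^0(U;F) ≅ Z; Ȟ^1(U;F) ≅ Z^2; Ȟ^2(U;F) ≅ 0


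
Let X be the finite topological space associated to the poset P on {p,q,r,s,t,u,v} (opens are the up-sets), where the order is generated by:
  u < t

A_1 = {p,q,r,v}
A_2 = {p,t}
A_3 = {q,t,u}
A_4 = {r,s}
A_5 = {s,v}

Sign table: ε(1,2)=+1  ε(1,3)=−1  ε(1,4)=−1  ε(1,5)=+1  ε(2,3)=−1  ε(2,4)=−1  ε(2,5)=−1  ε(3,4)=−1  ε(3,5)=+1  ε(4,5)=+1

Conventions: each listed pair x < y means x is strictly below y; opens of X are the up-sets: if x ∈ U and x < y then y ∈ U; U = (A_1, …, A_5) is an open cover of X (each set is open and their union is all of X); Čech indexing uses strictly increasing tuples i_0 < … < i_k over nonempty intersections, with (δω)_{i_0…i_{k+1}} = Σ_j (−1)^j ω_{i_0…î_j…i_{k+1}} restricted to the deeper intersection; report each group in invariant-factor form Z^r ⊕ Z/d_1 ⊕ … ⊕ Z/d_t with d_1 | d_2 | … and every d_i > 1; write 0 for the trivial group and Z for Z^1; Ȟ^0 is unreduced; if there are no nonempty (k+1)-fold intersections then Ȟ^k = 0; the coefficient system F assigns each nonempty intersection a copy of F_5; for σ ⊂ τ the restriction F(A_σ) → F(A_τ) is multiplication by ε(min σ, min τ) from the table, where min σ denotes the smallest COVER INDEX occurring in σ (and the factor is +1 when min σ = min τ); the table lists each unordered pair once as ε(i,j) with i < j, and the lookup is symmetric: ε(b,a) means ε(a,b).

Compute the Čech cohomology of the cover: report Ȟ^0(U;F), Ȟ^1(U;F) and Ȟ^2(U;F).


intersection data:
  A12={p} A13={q} A14={r} A15={v} A23={t} A45={s}
C dims 5,6; δ0: rk_F5 5
Ȟ^0 = (5 − 5) − 0 = 0, so Ȟ^0 ≅ 0
Ȟ^1 = (6 − 0) − 5 = 1, so Ȟ^1 ≅ Z/5
Ȟ^2 = (0 − 0) − 0 = 0, so Ȟ^2 ≅ 0

Ȟ^0 ≅ 0,  Ȟ^1 ≅ Z/5,  Ȟ^2 ≅ 0


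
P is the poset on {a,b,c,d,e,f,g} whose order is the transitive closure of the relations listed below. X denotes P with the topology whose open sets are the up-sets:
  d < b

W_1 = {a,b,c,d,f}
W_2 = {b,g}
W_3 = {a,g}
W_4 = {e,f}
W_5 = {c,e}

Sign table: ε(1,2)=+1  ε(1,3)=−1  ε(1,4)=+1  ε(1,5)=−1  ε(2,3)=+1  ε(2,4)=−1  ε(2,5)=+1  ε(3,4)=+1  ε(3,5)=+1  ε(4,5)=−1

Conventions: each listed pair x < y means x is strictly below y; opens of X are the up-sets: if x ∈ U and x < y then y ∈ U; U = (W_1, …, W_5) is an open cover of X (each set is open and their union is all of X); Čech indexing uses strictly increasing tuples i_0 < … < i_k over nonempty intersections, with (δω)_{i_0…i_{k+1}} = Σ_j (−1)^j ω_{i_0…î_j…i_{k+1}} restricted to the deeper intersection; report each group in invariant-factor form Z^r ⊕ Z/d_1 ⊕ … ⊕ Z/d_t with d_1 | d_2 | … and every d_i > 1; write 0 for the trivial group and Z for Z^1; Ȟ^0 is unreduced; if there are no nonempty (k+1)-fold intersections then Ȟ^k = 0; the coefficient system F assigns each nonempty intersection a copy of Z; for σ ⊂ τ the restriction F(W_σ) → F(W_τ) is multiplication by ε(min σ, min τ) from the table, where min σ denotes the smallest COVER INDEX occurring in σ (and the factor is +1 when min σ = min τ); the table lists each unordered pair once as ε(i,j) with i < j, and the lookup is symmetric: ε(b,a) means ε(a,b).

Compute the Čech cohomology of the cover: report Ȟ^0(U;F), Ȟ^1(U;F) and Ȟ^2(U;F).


intersection data:
  W12={b} W13={a} W14={f} W15={c} W23={g} W45={e}
C dims 5,6; δ0: rk 5, SNF 1^4·2
Ȟ^0 = (5 − 5) − 0 = 0, so Ȟ^0 ≅ 0
Ȟ^1 = (6 − 0) − 5 = 1 plus torsion [2], so Ȟ^1 ≅ Z ⊕ Z/2
Ȟ^2 = (0 − 0) − 0 = 0, so Ȟ^2 ≅ 0

Ȟ^0 ≅ 0,  Ȟ^1 ≅ Z ⊕ Z/2,  Ȟ^2 ≅ 0


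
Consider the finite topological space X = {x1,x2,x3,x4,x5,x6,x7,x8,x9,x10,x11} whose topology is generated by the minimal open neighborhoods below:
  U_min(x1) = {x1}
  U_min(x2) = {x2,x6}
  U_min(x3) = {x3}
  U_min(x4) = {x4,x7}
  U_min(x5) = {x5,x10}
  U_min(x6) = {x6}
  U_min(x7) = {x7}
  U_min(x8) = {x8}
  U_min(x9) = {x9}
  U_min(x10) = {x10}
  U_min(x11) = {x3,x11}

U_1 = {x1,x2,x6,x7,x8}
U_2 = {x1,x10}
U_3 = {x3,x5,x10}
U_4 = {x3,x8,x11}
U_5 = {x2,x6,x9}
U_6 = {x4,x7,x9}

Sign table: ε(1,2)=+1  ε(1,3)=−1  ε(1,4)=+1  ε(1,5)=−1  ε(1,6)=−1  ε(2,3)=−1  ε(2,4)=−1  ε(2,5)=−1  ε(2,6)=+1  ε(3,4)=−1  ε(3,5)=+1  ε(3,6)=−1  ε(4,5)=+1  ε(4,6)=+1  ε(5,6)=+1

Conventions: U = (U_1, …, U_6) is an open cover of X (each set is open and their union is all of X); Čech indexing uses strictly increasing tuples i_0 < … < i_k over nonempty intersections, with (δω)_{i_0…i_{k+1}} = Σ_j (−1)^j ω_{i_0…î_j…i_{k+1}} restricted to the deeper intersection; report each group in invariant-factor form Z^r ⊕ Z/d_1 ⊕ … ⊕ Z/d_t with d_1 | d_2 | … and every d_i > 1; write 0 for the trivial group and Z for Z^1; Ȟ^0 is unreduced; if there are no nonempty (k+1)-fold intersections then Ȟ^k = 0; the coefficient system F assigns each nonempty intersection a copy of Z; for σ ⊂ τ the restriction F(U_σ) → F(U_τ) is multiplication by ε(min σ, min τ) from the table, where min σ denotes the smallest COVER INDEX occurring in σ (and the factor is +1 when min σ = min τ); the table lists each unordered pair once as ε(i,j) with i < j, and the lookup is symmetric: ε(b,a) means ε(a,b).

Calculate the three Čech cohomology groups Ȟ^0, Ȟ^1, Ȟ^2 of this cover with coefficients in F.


Ȟ^0(U;F) ≅ Z; Ȟ^1(U;F) ≅ Z^2; Ȟ^2(U;F) ≅ 0

nerve of the cover:
  U12={x1} U14={x8} U15={x2,x6} U16={x7} U23={x10} U34={x3} U56={x9}
C dims 6,7; δ0: rk 5, SNF 1^5
Ȟ^0 = (6 − 5) − 0 = 1, so Ȟ^0 ≅ Z
Ȟ^1 = (7 − 0) − 5 = 2, so Ȟ^1 ≅ Z^2
Ȟ^2 = (0 − 0) − 0 = 0, so Ȟ^2 ≅ 0


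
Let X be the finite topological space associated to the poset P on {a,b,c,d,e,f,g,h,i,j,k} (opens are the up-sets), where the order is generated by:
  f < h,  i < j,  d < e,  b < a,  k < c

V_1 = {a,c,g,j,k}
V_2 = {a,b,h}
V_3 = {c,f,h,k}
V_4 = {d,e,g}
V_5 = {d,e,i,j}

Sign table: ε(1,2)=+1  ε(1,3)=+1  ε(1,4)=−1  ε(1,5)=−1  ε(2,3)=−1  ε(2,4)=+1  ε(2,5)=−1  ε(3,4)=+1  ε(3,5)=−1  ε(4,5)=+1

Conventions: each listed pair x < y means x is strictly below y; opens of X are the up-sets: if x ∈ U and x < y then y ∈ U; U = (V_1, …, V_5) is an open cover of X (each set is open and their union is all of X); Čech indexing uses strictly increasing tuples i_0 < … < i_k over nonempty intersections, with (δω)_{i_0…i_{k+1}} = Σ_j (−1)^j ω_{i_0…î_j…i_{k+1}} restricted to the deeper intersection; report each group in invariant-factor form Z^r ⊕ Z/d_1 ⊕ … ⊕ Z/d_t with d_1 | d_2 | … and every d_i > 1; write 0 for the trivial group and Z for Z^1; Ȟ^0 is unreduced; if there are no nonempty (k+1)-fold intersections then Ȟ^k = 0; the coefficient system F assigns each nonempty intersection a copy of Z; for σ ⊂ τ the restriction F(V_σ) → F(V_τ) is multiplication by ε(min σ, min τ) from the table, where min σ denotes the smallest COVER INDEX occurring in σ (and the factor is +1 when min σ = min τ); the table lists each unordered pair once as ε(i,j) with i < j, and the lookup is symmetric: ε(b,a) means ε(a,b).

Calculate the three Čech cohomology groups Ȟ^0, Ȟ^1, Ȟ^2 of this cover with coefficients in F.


Ȟ^0 ≅ 0, Ȟ^1 ≅ Z ⊕ Z/2 and Ȟ^2 ≅ 0

nerve of the cover:
  V12={a} V13={c,k} V14={g} V15={j} V23={h} V45={d,e}
C dims 5,6; δ0: rk 5, SNF 1^4·2
Ȟ^0 = (5 − 5) − 0 = 0, so Ȟ^0 ≅ 0
Ȟ^1 = (6 − 0) − 5 = 1 plus torsion [2], so Ȟ^1 ≅ Z ⊕ Z/2
Ȟ^2 = (0 − 0) − 0 = 0, so Ȟ^2 ≅ 0


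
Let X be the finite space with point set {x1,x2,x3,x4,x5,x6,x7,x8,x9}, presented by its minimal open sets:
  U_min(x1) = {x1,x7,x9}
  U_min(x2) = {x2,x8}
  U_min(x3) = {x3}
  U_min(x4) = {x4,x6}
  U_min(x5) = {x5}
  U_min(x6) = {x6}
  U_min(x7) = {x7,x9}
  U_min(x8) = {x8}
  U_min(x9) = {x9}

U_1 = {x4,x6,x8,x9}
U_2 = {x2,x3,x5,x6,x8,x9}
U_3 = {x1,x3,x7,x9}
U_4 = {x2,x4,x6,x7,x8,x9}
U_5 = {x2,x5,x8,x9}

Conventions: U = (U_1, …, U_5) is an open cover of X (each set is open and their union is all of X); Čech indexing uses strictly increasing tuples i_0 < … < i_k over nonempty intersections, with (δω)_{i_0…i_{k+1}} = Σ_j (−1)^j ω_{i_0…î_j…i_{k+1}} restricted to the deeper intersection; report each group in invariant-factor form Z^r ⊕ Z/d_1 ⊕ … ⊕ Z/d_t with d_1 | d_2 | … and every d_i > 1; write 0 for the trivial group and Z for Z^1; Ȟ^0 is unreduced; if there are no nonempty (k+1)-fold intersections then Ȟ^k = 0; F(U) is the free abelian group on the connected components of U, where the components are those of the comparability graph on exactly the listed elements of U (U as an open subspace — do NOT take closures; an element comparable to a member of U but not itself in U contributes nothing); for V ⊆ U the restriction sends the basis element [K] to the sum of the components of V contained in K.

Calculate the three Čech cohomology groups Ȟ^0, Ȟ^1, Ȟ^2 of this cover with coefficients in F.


nonempty intersections:
  U12={x6,x8,x9} U13={x9} U14={x4,x6,x8,x9} U15={x8,x9} U23={x3,x9} U24={x2,x6,x8,x9} U25={x2,x5,x8,x9} U34={x7,x9} U35={x9} U45={x2,x8,x9}
  U123={x9} U124={x6,x8,x9} U125={x8,x9} U134={x9} U135={x9} U145={x8,x9} U234={x9} U235={x9} U245={x2,x8,x9} U345={x9}
  U1234={x9} U1235={x9} U1245={x8,x9} U1345={x9} U2345={x9}
  U12345={x9}
components per intersection:
  U1: {x4,x6} {x8} {x9}
  U2: {x2,x8} {x3} {x5} {x6} {x9}
  U3: {x1,x7,x9} {x3}
  U4: {x2,x8} {x4,x6} {x7,x9}
  U5: {x2,x8} {x5} {x9}
  U12: {x6} {x8} {x9}
  U13: {x9}
  U14: {x4,x6} {x8} {x9}
  U15: {x8} {x9}
  U23: {x3} {x9}
  U24: {x2,x8} {x6} {x9}
  U25: {x2,x8} {x5} {x9}
  U34: {x7,x9}
  U35: {x9}
  U45: {x2,x8} {x9}
  U123: {x9}
  U124: {x6} {x8} {x9}
  U125: {x8} {x9}
  U134: {x9}
  U135: {x9}
  U145: {x8} {x9}
  U234: {x9}
  U235: {x9}
  U245: {x2,x8} {x9}
  U345: {x9}
  U1234: {x9}
  U1235: {x9}
  U1245: {x8} {x9}
  U1345: {x9}
  U2345: {x9}
  U12345: {x9}
C dims 16,21,15,6; δ0: rk 11, SNF 1^11; δ1: rk 10, SNF 1^10; δ2: rk 5, SNF 1^5
Ȟ^0: (16−11)−0=5 ⇒ Z^5
Ȟ^1: (21−10)−11=0 ⇒ 0
Ȟ^2: (15−5)−10=0 ⇒ 0

Ȟ^0 ≅ Z^5, Ȟ^1 ≅ 0 and Ȟ^2 ≅ 0
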